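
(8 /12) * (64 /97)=128 /291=0.44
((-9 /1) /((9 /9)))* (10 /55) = -18 /11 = -1.64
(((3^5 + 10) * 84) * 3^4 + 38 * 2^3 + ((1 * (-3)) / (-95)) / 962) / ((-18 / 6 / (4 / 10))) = -229562.13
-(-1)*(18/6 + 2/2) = 4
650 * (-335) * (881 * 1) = -191837750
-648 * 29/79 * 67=-15937.52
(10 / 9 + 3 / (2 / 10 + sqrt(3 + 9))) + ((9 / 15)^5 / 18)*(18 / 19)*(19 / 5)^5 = 150*sqrt(3) / 299 + 113099455448 / 26279296875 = 5.17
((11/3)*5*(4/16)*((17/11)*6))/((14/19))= 1615/28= 57.68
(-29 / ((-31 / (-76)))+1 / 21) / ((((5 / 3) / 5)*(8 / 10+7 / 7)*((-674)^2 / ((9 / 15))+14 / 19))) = -4394035 / 28094726562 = -0.00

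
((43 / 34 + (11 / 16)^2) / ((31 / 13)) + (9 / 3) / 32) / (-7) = -110941 / 944384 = -0.12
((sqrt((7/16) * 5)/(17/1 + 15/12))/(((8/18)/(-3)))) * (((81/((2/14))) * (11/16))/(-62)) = 168399 * sqrt(35)/289664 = 3.44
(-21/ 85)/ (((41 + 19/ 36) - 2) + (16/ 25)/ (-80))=-18900/ 3023263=-0.01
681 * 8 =5448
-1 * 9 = -9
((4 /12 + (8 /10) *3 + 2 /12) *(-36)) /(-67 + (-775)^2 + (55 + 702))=-18 /103675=-0.00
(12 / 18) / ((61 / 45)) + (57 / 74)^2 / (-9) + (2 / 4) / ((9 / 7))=2449457 / 3006324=0.81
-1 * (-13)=13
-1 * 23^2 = -529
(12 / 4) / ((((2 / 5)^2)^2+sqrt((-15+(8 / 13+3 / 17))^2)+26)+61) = 0.03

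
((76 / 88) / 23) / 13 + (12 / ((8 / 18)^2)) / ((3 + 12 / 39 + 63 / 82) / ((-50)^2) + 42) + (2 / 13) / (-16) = 848013506187 / 589043297128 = 1.44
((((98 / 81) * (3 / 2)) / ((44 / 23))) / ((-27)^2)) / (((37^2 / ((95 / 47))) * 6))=107065 / 334346303016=0.00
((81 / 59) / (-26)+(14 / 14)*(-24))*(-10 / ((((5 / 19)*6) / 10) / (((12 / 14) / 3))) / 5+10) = -117719 / 767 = -153.48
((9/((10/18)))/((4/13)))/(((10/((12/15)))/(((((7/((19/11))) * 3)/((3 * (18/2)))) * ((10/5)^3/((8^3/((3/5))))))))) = 27027/1520000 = 0.02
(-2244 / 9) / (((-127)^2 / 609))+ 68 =944928 / 16129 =58.59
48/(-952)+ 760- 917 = -18689/119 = -157.05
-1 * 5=-5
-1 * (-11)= 11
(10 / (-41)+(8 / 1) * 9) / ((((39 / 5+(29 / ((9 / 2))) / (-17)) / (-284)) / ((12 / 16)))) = -479384190 / 232757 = -2059.59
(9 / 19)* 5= 2.37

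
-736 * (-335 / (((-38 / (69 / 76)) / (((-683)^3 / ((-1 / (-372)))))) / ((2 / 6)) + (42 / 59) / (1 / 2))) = 991396836212917872 / 5724692741881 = 173179.05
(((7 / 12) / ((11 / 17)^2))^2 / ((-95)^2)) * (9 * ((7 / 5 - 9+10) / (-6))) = -4092529 / 5285401000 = -0.00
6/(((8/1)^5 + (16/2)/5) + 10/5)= 15/81929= 0.00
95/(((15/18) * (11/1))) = 10.36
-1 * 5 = -5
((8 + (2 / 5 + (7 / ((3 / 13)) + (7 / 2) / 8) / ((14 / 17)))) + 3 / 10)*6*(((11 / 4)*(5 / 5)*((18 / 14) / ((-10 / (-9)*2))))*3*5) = 59102703 / 8960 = 6596.28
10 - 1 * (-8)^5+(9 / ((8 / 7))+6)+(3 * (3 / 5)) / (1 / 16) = 1312827 / 40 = 32820.68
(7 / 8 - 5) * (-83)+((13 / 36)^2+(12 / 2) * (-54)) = 18.51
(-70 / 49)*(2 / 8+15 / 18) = -65 / 42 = -1.55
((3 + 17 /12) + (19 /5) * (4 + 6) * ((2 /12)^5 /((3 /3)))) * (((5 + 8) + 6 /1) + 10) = 498539 /3888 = 128.23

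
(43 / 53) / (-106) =-43 / 5618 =-0.01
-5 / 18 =-0.28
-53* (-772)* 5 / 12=51145 / 3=17048.33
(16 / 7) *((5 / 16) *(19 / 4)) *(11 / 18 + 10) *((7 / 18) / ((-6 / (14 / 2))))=-127015 / 7776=-16.33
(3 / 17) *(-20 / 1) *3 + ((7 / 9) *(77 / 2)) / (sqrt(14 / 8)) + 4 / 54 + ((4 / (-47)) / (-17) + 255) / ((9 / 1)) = 384425 / 21573 + 77 *sqrt(7) / 9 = 40.46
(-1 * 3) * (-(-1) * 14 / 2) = -21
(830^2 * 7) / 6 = 2411150 / 3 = 803716.67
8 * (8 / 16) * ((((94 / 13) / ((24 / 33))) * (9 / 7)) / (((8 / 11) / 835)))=42737805 / 728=58705.78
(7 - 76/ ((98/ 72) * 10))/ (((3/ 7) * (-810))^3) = -0.00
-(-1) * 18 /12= 3 /2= 1.50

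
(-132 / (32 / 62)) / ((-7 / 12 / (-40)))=-122760 / 7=-17537.14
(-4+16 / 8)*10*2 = -40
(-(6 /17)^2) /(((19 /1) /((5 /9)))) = -20 /5491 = -0.00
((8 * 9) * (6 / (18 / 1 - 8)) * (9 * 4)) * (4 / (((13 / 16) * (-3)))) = -165888 / 65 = -2552.12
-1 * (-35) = 35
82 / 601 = 0.14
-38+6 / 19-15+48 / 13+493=109670 / 247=444.01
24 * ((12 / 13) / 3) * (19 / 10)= 912 / 65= 14.03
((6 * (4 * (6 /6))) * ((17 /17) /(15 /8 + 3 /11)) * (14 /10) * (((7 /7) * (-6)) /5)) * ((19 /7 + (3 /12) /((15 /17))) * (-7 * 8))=3545344 /1125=3151.42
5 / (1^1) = 5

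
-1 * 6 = -6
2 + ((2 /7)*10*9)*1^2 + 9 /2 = 451 /14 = 32.21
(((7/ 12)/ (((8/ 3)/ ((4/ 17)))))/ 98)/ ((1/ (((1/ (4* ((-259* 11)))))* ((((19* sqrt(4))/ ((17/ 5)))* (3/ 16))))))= -0.00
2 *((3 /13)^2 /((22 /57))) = 513 /1859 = 0.28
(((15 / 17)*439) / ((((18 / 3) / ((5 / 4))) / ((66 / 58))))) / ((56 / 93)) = 33682275 / 220864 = 152.50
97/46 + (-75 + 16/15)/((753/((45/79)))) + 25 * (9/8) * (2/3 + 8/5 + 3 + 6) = 1163619441/3648536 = 318.93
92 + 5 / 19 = 1753 / 19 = 92.26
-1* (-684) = 684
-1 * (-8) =8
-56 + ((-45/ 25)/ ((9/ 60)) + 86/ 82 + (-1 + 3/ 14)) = -38881/ 574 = -67.74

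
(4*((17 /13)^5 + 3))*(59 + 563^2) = 3213061026432 /371293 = 8653707.52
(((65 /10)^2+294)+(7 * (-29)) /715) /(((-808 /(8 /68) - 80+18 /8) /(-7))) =960863 /2837835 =0.34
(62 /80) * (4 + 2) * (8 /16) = 93 /40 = 2.32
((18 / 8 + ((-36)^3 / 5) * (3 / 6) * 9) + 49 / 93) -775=-79538479 / 1860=-42762.62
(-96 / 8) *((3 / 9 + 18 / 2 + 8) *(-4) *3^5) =202176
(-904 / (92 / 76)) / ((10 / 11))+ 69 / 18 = -564163 / 690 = -817.63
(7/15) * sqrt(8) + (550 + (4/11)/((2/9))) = 14 * sqrt(2)/15 + 6068/11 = 552.96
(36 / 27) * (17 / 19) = 1.19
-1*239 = -239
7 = 7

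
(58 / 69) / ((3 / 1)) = 58 / 207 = 0.28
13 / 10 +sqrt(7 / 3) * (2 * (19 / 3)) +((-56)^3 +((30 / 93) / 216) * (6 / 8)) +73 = -3918090719 / 22320 +38 * sqrt(21) / 9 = -175522.35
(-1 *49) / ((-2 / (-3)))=-147 / 2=-73.50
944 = 944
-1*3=-3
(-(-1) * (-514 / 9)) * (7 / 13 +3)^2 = -1087624 / 1521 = -715.07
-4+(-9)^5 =-59053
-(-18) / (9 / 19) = 38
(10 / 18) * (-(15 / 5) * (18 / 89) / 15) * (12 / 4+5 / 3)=-28 / 267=-0.10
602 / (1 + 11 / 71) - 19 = 20592 / 41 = 502.24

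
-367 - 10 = -377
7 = 7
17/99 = 0.17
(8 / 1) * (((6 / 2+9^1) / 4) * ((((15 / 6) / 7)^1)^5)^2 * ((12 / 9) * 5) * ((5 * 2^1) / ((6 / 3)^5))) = 244140625 / 144627327488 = 0.00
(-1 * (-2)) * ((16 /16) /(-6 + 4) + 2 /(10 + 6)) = -3 /4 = -0.75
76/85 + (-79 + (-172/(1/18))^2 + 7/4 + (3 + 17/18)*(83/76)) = 1114560538723/116280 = 9585143.95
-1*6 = -6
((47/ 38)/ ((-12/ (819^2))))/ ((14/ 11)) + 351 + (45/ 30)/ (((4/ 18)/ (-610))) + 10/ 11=-194240603/ 3344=-58086.30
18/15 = 6/5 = 1.20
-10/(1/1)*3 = -30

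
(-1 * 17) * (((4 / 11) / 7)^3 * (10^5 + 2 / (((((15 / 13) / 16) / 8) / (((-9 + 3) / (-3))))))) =-1639241728 / 6847995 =-239.38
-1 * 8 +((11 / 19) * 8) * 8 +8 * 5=1312 / 19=69.05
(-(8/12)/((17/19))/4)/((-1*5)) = 19/510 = 0.04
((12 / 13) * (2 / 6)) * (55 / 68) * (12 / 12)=55 / 221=0.25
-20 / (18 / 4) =-40 / 9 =-4.44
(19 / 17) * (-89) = -1691 / 17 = -99.47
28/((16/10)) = 35/2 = 17.50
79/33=2.39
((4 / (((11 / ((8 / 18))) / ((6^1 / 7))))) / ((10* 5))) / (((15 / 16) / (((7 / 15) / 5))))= 256 / 928125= 0.00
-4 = -4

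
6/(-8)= -3/4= -0.75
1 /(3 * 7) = 1 /21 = 0.05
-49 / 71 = -0.69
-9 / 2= -4.50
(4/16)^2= 0.06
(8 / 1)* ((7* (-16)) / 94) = -448 / 47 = -9.53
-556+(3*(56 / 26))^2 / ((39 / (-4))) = -560.28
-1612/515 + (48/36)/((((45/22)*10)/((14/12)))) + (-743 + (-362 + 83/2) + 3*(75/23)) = -10139140733/9594450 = -1056.77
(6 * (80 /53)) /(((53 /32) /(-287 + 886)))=9200640 /2809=3275.41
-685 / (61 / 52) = -35620 / 61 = -583.93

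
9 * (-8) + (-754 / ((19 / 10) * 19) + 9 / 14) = -466199 / 5054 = -92.24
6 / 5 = 1.20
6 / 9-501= -1501 / 3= -500.33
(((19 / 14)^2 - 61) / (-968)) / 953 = 11595 / 180810784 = 0.00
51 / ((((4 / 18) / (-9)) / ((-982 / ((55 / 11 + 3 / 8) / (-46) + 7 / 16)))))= 373211064 / 59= 6325611.25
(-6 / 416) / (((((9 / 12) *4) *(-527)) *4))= 1 / 438464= 0.00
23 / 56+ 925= 51823 / 56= 925.41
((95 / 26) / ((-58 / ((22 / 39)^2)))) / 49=-11495 / 28097433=-0.00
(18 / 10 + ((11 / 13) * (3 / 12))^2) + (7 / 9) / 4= 248129 / 121680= 2.04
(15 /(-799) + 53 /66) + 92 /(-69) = -28955 /52734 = -0.55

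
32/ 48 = 2/ 3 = 0.67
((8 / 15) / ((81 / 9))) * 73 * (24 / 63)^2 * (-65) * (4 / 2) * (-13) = 1060.98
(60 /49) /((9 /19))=380 /147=2.59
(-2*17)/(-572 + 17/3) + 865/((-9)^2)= 1477897/137619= 10.74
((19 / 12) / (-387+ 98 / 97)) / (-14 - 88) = 1843 / 45827784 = 0.00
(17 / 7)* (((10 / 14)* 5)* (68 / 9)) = 28900 / 441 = 65.53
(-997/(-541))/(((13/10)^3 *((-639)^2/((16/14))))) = 7976000/3397246644519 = 0.00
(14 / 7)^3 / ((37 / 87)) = 696 / 37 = 18.81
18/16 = 9/8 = 1.12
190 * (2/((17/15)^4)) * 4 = 76950000/83521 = 921.33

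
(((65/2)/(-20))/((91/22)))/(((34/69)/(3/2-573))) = 867537/1904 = 455.64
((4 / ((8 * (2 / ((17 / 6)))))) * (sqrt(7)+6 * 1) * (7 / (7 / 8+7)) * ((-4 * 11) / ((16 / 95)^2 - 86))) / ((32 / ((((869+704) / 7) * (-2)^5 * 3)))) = -10618851100 / 8146887 - 5309425550 * sqrt(7) / 24440661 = -1878.18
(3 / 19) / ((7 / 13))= 39 / 133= 0.29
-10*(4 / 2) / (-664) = 5 / 166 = 0.03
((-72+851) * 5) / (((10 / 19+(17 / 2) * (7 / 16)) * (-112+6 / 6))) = -2368160 / 286491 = -8.27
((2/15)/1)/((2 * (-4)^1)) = -1/60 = -0.02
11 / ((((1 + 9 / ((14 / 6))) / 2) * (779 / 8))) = 616 / 13243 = 0.05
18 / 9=2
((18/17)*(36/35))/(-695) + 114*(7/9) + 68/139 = 110602606/1240575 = 89.15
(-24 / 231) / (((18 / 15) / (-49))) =140 / 33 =4.24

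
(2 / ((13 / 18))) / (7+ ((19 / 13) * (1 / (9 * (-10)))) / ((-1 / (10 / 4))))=1296 / 3295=0.39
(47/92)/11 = 0.05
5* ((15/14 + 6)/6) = 165/28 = 5.89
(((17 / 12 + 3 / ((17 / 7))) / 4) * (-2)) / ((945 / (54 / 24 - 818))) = 1765283 / 1542240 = 1.14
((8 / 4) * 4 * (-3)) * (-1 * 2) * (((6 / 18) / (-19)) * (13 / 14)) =-0.78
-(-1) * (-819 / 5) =-819 / 5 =-163.80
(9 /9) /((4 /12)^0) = 1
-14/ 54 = -7/ 27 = -0.26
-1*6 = -6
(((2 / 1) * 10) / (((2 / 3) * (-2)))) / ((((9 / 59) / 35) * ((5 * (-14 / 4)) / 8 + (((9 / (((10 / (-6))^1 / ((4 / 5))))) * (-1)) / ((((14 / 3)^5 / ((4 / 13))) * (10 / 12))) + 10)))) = -4511839150000 / 10242710409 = -440.49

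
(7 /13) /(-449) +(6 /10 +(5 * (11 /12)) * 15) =8095779 /116740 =69.35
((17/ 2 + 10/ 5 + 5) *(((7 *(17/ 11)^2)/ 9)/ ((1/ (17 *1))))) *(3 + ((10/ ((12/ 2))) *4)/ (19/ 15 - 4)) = 24520783/ 89298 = 274.59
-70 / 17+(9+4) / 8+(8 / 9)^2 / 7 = -183509 / 77112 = -2.38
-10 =-10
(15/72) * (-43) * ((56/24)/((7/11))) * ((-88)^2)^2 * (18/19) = -35456988160/19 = -1866157271.58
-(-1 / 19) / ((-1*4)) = -0.01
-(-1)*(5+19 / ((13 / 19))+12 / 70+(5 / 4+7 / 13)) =63207 / 1820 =34.73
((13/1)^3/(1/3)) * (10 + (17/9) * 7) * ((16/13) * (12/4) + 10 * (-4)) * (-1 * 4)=66686048/3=22228682.67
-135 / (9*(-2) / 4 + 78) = -90 / 49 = -1.84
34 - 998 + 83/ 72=-69325/ 72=-962.85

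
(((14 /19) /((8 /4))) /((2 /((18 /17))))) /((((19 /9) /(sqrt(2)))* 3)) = 0.04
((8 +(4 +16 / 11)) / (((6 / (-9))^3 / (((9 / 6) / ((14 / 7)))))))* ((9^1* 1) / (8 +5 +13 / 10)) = -134865 / 6292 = -21.43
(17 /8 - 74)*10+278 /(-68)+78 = -43849 /68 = -644.84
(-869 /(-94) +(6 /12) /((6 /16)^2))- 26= -11167 /846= -13.20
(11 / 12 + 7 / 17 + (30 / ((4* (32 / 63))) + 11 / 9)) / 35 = 24223 / 48960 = 0.49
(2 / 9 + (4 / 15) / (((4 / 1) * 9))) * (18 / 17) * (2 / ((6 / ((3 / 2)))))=31 / 255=0.12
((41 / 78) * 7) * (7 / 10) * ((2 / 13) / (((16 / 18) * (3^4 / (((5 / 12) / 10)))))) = 2009 / 8760960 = 0.00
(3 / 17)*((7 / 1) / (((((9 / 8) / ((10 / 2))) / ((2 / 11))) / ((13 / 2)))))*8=29120 / 561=51.91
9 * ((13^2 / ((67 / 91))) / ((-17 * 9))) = -15379 / 1139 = -13.50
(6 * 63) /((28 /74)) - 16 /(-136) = 16985 /17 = 999.12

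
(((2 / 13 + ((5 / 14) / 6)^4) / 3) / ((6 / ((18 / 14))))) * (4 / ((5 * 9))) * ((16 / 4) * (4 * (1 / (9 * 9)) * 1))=99582397 / 516067002360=0.00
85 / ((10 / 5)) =42.50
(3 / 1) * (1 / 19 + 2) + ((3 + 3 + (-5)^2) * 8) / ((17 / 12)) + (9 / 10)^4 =587449203 / 3230000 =181.87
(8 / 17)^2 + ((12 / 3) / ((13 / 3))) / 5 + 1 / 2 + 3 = 146751 / 37570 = 3.91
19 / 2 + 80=179 / 2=89.50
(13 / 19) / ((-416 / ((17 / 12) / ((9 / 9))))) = -17 / 7296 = -0.00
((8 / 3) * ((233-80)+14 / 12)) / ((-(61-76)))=740 / 27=27.41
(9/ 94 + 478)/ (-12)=-44941/ 1128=-39.84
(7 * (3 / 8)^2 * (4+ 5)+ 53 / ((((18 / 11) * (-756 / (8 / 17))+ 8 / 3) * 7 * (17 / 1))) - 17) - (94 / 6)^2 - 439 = -692.59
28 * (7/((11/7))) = 1372/11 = 124.73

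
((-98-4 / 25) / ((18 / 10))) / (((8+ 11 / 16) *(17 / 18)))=-78528 / 11815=-6.65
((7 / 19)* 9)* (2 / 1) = 126 / 19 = 6.63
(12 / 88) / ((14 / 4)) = 3 / 77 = 0.04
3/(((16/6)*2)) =0.56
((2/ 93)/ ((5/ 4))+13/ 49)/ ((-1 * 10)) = -6437/ 227850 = -0.03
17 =17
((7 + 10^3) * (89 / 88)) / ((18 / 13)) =1165099 / 1584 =735.54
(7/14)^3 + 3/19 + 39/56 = 521/532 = 0.98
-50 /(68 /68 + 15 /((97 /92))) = -4850 /1477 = -3.28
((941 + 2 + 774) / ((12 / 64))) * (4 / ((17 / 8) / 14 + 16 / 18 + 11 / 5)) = 184611840 / 16333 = 11303.00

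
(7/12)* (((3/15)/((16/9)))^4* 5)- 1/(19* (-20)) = 0.00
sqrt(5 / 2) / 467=sqrt(10) / 934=0.00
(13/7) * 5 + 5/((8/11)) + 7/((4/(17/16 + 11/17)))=19.15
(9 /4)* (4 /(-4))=-9 /4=-2.25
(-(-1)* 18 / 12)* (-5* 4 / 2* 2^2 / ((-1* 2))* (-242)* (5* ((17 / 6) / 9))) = -102850 / 9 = -11427.78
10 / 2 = 5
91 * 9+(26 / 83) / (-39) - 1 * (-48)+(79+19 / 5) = 1182491 / 1245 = 949.79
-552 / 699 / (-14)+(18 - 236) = -355466 / 1631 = -217.94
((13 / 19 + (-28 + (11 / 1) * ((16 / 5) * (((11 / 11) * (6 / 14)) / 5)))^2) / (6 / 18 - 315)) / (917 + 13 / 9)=-9816428367 / 4540431140000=-0.00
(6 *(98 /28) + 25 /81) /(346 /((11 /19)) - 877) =-18986 /248913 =-0.08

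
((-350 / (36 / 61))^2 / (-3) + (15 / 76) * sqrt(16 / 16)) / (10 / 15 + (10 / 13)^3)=-2378420823155 / 22758732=-104505.86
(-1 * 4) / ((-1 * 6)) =2 / 3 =0.67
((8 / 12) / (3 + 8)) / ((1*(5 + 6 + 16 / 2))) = 2 / 627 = 0.00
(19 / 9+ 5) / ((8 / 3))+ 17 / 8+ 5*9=1195 / 24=49.79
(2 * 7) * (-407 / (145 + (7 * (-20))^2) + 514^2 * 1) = 3698743.71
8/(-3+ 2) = -8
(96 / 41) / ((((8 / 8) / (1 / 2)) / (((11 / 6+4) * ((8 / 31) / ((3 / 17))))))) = 9.99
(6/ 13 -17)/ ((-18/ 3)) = 215/ 78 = 2.76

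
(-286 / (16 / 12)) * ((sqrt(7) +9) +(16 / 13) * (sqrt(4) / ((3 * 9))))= -35101 / 18-429 * sqrt(7) / 2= -2517.57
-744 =-744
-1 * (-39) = 39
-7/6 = -1.17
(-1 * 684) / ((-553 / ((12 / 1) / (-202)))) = -4104 / 55853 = -0.07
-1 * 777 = -777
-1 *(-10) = 10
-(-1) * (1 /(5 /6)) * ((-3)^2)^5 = 70858.80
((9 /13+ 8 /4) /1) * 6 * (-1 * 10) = -2100 /13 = -161.54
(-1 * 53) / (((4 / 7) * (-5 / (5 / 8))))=371 / 32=11.59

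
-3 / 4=-0.75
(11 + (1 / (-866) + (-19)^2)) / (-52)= -322151 / 45032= -7.15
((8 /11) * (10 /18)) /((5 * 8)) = 1 /99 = 0.01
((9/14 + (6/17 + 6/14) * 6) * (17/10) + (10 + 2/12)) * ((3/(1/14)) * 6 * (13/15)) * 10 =210002/5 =42000.40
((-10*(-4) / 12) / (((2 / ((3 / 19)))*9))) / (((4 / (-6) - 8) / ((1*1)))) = -5 / 1482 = -0.00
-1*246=-246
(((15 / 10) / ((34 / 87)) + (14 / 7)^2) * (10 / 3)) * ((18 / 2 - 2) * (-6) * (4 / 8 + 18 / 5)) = -152971 / 34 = -4499.15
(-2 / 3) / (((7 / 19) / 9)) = -114 / 7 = -16.29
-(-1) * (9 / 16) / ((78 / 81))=243 / 416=0.58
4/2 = 2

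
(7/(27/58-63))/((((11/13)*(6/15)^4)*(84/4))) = -0.25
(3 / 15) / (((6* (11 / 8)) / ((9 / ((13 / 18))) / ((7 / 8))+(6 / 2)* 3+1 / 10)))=3862 / 6825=0.57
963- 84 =879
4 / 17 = 0.24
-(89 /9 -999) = 8902 /9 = 989.11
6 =6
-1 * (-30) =30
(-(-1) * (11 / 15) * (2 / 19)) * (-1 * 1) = -22 / 285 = -0.08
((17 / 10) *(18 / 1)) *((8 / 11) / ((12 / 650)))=13260 / 11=1205.45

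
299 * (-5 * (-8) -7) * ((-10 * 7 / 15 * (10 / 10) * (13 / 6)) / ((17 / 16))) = -4788784 / 51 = -93897.73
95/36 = 2.64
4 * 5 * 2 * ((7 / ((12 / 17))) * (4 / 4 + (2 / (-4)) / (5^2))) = 5831 / 15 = 388.73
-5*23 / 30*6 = -23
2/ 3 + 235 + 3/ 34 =24047/ 102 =235.75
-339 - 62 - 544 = -945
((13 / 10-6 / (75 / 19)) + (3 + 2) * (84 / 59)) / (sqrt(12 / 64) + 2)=325616 / 89975-40702 * sqrt(3) / 89975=2.84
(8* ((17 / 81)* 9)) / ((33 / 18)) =272 / 33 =8.24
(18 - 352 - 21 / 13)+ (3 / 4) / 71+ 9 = -1205825 / 3692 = -326.60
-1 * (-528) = 528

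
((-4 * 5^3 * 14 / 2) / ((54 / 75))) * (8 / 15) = -70000 / 27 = -2592.59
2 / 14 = 1 / 7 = 0.14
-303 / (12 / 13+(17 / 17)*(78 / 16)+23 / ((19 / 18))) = -10.98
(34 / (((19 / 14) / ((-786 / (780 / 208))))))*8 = -3990784 / 95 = -42008.25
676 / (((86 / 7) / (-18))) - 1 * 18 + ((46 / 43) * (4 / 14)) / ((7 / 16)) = -2123266 / 2107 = -1007.72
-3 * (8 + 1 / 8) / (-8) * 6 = 18.28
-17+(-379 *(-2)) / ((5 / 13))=9769 / 5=1953.80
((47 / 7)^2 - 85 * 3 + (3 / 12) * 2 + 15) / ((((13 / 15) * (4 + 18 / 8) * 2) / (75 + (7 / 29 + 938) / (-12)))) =728613 / 12740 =57.19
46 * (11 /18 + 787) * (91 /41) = 29672461 /369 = 80413.17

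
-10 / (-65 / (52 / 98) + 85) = 0.27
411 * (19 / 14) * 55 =429495 / 14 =30678.21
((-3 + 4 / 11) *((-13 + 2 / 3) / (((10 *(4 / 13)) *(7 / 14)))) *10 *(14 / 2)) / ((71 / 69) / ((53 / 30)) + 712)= 119026817 / 57330108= 2.08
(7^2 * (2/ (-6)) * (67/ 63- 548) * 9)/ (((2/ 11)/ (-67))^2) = 131011819631/ 12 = 10917651635.92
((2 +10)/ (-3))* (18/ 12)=-6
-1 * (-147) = 147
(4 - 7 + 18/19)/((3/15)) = -195/19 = -10.26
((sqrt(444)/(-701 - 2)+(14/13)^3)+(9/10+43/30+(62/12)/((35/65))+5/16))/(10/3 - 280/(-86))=85640907/41830880 - 129 * sqrt(111)/298775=2.04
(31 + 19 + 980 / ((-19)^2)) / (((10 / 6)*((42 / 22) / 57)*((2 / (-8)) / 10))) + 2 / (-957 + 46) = -37773.84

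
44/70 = 22/35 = 0.63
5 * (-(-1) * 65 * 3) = 975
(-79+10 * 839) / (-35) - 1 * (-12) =-225.46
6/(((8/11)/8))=66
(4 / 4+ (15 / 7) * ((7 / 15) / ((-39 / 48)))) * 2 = -0.46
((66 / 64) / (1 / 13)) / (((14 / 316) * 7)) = 33891 / 784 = 43.23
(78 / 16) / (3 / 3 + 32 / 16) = 13 / 8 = 1.62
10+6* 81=496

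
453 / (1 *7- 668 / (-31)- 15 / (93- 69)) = 112344 / 6925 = 16.22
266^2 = 70756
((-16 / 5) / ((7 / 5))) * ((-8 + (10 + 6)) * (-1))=128 / 7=18.29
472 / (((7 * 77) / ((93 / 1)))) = 81.44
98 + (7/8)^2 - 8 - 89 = 113/64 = 1.77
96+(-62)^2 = 3940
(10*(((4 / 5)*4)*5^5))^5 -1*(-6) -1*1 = 10000000000000000000000005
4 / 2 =2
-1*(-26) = 26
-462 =-462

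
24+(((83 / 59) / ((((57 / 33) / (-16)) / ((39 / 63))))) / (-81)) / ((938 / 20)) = 21465076216 / 894299049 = 24.00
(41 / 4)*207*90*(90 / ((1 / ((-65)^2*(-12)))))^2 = 3975920187817500000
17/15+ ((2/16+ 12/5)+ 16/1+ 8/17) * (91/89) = 3732109/181560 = 20.56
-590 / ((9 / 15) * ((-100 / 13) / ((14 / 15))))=5369 / 45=119.31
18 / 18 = 1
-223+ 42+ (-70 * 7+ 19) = -652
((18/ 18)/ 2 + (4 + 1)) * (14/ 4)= 77/ 4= 19.25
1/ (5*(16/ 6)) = 3/ 40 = 0.08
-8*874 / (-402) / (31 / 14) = 48944 / 6231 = 7.85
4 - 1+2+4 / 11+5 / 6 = 409 / 66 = 6.20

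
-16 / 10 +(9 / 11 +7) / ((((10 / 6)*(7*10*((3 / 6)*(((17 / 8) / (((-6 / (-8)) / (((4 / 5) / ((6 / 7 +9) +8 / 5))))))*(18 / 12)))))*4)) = -681311 / 458150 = -1.49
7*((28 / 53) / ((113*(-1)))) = -196 / 5989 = -0.03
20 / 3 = 6.67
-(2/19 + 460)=-8742/19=-460.11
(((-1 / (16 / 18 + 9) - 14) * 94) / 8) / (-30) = 5.52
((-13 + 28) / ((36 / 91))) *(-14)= -3185 / 6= -530.83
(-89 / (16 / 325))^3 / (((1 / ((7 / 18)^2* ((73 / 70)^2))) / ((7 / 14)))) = -5158528264248125 / 10616832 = -485882065.78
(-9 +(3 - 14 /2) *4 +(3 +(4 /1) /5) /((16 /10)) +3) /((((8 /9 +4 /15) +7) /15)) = -105975 /2936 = -36.10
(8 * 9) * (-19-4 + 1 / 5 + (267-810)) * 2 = -407376 / 5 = -81475.20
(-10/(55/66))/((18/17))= -34/3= -11.33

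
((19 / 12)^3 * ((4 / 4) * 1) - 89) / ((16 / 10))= -734665 / 13824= -53.14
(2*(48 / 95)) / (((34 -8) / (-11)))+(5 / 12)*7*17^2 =12485689 / 14820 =842.49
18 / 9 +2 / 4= 5 / 2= 2.50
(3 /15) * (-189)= -189 /5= -37.80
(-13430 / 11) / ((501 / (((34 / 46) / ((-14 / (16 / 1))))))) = 1826480 / 887271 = 2.06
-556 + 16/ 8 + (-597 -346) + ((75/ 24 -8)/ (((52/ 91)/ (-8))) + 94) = -5339/ 4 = -1334.75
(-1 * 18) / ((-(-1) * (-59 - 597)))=9 / 328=0.03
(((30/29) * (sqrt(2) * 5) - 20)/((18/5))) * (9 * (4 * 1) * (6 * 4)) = -4800 + 36000 * sqrt(2)/29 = -3044.42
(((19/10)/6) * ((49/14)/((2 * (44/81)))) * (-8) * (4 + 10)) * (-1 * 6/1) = 75411/110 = 685.55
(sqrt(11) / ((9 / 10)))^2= 1100 / 81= 13.58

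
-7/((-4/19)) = 33.25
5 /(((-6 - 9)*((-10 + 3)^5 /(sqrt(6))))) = sqrt(6) /50421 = 0.00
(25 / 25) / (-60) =-1 / 60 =-0.02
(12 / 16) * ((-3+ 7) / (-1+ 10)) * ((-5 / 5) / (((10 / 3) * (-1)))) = 1 / 10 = 0.10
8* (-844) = -6752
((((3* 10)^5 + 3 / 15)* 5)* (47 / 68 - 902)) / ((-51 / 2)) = 7446613561289 / 1734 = 4294471488.63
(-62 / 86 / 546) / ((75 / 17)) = -527 / 1760850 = -0.00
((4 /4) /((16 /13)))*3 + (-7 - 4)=-137 /16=-8.56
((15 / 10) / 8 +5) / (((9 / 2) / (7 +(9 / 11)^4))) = 1131373 / 131769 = 8.59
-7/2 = -3.50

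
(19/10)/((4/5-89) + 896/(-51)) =-969/53942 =-0.02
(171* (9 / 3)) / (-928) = -513 / 928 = -0.55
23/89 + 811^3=47473644082/89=533411731.26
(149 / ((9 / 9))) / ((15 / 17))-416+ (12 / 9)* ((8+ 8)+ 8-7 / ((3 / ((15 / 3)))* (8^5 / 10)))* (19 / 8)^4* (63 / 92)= 449.96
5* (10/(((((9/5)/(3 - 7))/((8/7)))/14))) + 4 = -15964/9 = -1773.78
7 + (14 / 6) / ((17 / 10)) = 8.37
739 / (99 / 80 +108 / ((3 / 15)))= 59120 / 43299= 1.37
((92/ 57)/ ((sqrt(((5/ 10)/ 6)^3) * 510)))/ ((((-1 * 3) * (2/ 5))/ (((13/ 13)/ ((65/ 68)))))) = -736 * sqrt(3)/ 11115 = -0.11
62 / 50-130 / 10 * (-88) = 28631 / 25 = 1145.24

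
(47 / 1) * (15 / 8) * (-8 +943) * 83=54711525 / 8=6838940.62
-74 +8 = -66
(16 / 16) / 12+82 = 985 / 12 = 82.08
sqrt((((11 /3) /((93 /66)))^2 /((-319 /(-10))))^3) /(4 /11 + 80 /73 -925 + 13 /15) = -2351344600 * sqrt(3190) /1252992833851437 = -0.00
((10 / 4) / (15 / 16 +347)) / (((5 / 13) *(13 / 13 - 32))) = -104 / 172577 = -0.00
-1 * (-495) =495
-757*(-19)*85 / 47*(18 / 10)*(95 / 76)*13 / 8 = 143038935 / 1504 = 95105.67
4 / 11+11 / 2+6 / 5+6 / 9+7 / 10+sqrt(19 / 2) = sqrt(38) / 2+1391 / 165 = 11.51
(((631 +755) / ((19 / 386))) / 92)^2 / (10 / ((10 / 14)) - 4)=17888795001 / 1909690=9367.38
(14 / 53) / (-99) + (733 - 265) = 2455582 / 5247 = 468.00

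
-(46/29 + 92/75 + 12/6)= -10468/2175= -4.81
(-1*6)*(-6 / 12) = 3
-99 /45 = -11 /5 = -2.20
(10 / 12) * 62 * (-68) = -10540 / 3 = -3513.33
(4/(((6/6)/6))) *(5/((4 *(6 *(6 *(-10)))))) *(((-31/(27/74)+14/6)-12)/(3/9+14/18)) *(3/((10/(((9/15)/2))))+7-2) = 260099/7200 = 36.12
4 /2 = 2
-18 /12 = -3 /2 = -1.50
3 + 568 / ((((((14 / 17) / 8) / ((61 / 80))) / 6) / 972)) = 858785433 / 35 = 24536726.66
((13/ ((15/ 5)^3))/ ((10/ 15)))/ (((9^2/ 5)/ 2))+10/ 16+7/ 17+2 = 309917/ 99144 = 3.13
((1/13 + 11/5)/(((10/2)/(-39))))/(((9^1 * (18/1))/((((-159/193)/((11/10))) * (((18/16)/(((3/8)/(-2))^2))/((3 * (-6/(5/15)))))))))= -125504/2579445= -0.05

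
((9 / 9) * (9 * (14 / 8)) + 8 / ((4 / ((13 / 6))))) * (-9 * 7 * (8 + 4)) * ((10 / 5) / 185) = -30366 / 185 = -164.14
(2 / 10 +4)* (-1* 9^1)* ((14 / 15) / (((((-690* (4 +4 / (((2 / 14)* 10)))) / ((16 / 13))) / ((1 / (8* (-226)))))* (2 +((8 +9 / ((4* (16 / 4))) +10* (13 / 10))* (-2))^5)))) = 2408448 / 70183339856380493275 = 0.00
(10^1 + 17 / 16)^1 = 177 / 16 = 11.06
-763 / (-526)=763 / 526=1.45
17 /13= 1.31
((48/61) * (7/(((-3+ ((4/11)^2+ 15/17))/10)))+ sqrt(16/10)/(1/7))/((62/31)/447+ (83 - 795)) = 55168740/1415833973 - 447 * sqrt(10)/113665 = 0.03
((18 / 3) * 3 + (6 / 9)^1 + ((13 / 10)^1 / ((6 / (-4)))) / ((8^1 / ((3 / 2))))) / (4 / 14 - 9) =-31087 / 14640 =-2.12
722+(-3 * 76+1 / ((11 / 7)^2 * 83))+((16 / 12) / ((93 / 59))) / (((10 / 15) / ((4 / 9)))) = 4157340863 / 8405991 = 494.57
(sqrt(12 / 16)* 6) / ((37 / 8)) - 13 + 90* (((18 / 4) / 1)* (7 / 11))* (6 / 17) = 24* sqrt(3) / 37 + 14579 / 187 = 79.09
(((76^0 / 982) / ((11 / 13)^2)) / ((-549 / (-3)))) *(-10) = -845 / 10872213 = -0.00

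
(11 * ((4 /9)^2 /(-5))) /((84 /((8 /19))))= -352 /161595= -0.00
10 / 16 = 5 / 8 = 0.62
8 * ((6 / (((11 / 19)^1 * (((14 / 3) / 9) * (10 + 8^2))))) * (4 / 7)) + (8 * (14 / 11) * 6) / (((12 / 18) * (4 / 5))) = 2309004 / 19943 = 115.78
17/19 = 0.89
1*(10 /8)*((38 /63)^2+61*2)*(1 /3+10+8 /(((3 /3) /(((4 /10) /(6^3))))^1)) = 339234907 /214326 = 1582.80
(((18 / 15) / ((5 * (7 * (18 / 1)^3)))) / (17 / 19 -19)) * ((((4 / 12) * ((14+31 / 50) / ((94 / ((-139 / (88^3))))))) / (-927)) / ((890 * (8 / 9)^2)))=-44897 / 8523660152615731200000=-0.00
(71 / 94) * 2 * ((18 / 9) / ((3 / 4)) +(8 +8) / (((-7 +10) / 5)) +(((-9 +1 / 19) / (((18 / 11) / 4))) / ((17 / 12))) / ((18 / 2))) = 1005928 / 24111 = 41.72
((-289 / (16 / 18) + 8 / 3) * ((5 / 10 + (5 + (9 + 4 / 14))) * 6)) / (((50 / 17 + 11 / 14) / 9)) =-245101869 / 3548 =-69081.70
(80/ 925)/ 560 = 1/ 6475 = 0.00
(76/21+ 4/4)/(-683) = -0.01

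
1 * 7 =7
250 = 250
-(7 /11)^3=-343 /1331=-0.26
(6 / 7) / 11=6 / 77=0.08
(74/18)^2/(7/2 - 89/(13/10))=-35594/136809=-0.26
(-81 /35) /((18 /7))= -9 /10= -0.90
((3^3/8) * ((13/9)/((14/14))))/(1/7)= 273/8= 34.12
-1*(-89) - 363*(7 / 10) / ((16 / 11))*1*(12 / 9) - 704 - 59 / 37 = -1257289 / 1480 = -849.52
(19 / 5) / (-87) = -19 / 435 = -0.04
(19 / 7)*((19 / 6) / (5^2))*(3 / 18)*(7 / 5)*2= 361 / 2250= 0.16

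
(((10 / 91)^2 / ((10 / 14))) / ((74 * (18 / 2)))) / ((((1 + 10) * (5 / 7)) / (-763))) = -1526 / 619047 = -0.00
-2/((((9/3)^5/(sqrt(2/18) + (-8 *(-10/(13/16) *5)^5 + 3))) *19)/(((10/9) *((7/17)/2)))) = -550502400259905100/786845239479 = -699632.37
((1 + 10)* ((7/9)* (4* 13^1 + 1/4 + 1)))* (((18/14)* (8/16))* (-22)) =-25773/4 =-6443.25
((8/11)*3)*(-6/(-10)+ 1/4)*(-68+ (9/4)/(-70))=-126.17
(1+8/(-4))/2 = -1/2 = -0.50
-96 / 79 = -1.22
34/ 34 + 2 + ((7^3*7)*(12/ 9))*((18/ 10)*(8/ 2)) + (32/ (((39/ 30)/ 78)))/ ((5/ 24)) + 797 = 165328/ 5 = 33065.60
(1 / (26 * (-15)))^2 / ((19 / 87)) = 0.00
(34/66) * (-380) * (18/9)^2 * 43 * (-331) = 367780720/33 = 11144870.30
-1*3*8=-24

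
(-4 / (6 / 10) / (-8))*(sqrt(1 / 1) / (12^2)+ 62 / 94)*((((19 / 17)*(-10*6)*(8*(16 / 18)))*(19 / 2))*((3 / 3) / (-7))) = 162847100 / 453033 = 359.46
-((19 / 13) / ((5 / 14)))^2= -70756 / 4225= -16.75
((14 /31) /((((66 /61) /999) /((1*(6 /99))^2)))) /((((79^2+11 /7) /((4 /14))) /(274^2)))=4744502896 /901511589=5.26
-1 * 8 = -8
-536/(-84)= 134/21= 6.38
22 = 22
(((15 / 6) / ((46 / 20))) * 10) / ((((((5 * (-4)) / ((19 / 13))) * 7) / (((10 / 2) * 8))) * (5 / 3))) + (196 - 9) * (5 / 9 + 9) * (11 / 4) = 185025343 / 37674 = 4911.22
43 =43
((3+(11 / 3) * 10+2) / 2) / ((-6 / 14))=-875 / 18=-48.61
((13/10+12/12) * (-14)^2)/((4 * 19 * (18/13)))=14651/3420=4.28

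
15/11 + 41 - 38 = 48/11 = 4.36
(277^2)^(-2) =1 / 5887339441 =0.00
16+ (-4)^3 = -48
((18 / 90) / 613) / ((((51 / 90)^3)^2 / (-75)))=-10935000000 / 14796329797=-0.74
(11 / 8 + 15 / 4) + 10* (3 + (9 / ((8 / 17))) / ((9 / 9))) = 226.38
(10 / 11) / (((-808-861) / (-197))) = 1970 / 18359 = 0.11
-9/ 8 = -1.12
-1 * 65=-65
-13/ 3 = -4.33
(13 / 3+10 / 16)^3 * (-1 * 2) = -1685159 / 6912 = -243.80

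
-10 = -10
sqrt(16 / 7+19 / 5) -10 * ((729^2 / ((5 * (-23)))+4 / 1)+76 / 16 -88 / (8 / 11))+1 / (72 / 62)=sqrt(7455) / 35+39193895 / 828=47338.09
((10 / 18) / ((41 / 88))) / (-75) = -88 / 5535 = -0.02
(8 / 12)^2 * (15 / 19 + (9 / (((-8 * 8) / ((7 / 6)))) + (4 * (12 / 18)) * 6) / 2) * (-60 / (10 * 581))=-42353 / 1059744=-0.04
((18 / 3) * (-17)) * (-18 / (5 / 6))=11016 / 5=2203.20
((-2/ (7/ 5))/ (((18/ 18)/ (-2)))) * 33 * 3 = 1980/ 7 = 282.86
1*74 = 74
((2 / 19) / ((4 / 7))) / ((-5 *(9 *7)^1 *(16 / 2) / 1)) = -1 / 13680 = -0.00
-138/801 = -46/267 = -0.17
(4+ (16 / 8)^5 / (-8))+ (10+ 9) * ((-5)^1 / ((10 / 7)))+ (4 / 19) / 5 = -12627 / 190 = -66.46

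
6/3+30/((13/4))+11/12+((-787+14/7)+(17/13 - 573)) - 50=-217549/156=-1394.54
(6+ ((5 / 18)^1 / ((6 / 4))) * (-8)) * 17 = 2074 / 27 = 76.81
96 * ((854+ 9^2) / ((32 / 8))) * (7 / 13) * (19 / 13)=2984520 / 169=17659.88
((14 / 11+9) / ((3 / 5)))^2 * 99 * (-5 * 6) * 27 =-258572250 / 11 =-23506568.18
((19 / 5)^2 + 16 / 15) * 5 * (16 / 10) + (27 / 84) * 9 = 266587 / 2100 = 126.95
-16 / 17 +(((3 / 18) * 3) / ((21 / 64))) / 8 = -268 / 357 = -0.75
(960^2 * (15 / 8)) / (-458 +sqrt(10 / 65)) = -1028851200 / 272693-172800 * sqrt(26) / 272693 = -3776.16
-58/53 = -1.09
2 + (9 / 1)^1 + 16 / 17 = 203 / 17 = 11.94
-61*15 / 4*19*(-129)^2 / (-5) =57860757 / 4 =14465189.25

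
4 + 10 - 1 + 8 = 21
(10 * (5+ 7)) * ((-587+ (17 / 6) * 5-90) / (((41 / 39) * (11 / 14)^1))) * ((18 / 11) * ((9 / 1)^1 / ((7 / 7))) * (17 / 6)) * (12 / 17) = -343193760 / 121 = -2836312.07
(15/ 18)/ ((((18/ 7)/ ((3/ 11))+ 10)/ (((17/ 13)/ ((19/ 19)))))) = 0.06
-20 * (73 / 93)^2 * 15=-532900 / 2883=-184.84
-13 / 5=-2.60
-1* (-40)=40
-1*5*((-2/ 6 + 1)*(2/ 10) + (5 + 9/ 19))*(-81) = 43146/ 19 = 2270.84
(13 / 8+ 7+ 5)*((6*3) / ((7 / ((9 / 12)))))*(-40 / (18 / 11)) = -17985 / 28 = -642.32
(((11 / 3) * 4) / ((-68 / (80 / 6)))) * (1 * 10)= -4400 / 153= -28.76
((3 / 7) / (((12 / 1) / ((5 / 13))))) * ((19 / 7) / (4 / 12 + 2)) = 285 / 17836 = 0.02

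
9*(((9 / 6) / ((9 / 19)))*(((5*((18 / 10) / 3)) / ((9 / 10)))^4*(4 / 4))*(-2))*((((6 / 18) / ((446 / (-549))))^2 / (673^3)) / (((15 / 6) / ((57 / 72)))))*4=-671640500 / 136426088701737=-0.00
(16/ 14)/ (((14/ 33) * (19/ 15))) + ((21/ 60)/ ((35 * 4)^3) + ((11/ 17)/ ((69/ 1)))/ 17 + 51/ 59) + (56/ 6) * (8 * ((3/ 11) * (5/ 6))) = 38481528300292471/ 1927796972640000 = 19.96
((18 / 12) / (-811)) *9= -27 / 1622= -0.02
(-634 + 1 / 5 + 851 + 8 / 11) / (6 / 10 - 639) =-5993 / 17556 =-0.34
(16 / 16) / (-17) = -1 / 17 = -0.06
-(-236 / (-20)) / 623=-59 / 3115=-0.02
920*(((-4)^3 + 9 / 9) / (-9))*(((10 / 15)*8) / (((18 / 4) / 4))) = 824320 / 27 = 30530.37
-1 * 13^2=-169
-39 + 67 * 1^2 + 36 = 64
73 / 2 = 36.50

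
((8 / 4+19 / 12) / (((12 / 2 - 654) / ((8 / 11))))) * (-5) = 215 / 10692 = 0.02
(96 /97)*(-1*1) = -96 /97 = -0.99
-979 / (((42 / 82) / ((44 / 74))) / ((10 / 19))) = -8830580 / 14763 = -598.16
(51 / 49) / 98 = 51 / 4802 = 0.01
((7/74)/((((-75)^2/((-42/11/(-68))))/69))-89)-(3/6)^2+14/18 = -3443281058/38919375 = -88.47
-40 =-40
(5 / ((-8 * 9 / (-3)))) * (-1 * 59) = -295 / 24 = -12.29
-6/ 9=-2/ 3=-0.67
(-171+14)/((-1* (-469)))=-157/469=-0.33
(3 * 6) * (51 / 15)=306 / 5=61.20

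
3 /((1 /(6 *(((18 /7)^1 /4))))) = 81 /7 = 11.57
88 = 88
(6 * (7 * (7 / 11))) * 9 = 2646 / 11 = 240.55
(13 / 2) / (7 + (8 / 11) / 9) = 1287 / 1402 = 0.92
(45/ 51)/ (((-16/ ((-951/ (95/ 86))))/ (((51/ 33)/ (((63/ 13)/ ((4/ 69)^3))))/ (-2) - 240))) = -93095681511214/ 8170347339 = -11394.34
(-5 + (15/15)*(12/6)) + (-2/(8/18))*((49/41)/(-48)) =-3789/1312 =-2.89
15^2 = 225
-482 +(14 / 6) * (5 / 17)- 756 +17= -62236 / 51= -1220.31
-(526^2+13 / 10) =-2766773 / 10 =-276677.30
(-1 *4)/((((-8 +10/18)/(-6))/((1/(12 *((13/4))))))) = -72/871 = -0.08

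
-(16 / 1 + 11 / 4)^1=-75 / 4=-18.75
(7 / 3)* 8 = 56 / 3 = 18.67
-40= -40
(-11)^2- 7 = 114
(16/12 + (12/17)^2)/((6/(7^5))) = 13344758/2601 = 5130.63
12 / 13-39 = -495 / 13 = -38.08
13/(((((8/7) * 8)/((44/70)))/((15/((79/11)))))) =4719/2528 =1.87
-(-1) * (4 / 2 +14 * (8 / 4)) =30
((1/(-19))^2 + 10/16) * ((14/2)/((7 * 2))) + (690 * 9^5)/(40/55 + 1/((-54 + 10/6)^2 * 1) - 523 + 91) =-63808622553317399/675415156432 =-94473.19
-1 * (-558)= 558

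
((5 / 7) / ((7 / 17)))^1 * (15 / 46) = 0.57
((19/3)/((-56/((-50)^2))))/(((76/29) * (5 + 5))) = -3625/336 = -10.79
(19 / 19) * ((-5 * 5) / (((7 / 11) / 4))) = -1100 / 7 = -157.14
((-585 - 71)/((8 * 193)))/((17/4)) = -328/3281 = -0.10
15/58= 0.26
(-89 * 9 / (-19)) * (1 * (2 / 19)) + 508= 184990 / 361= 512.44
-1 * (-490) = 490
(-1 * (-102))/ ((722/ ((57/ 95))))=153/ 1805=0.08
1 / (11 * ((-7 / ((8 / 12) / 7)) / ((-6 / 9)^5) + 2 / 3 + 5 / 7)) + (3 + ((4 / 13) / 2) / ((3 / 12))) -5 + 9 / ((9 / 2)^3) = -11198828086 / 8710381251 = -1.29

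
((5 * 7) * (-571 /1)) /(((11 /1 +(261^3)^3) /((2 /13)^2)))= -19985 /237460446091544495102972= -0.00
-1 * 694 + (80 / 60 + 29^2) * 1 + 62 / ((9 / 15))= 755 / 3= 251.67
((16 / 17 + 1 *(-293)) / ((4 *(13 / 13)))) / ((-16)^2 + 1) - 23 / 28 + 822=50210831 / 61166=820.89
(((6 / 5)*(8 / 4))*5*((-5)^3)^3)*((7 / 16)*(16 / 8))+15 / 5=-41015619 / 2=-20507809.50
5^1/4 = 5/4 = 1.25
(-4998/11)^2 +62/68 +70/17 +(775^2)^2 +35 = 1484127956516067/4114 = 360750597111.34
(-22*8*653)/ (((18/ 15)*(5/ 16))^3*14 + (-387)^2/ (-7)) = 205950976/ 38339541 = 5.37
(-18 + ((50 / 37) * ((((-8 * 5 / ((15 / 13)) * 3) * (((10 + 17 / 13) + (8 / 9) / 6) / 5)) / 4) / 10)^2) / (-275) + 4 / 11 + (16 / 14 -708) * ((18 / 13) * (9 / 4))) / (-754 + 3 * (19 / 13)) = 37461494108762 / 12649746965625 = 2.96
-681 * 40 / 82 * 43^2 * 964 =-24276778320 / 41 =-592116544.39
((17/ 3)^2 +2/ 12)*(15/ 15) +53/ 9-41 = -17/ 6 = -2.83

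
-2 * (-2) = 4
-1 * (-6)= 6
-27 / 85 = -0.32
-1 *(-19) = 19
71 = 71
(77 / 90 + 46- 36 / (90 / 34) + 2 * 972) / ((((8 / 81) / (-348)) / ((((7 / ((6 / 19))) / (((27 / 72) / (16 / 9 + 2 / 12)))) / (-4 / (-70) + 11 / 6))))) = -423575205.65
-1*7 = -7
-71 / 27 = -2.63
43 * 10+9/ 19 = 8179/ 19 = 430.47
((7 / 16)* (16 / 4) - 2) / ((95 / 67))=-67 / 380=-0.18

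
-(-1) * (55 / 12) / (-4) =-1.15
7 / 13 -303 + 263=-513 / 13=-39.46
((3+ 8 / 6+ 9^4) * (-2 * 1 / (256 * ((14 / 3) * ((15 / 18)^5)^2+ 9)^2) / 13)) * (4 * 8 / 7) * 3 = -40506579357457711104 / 71217554576519988091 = -0.57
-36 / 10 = -18 / 5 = -3.60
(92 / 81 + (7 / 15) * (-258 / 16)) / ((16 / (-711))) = 1635379 / 5760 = 283.92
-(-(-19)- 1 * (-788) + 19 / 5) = -4054 / 5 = -810.80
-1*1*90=-90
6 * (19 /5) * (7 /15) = 10.64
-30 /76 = -0.39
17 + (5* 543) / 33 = 1092 / 11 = 99.27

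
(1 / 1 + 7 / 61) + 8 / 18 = 1.56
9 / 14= 0.64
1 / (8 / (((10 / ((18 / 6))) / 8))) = 5 / 96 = 0.05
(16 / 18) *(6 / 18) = 8 / 27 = 0.30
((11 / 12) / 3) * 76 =209 / 9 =23.22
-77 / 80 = -0.96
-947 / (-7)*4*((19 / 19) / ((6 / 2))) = 3788 / 21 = 180.38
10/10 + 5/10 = 3/2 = 1.50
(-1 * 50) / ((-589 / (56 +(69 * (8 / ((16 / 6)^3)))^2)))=76.69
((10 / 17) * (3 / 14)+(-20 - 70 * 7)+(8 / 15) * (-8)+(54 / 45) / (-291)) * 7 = -89021591 / 24735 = -3599.01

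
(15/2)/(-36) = -5/24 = -0.21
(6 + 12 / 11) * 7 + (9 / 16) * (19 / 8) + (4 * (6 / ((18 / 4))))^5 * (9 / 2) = 740135267 / 38016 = 19469.05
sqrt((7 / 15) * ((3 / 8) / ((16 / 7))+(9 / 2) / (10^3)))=sqrt(12586) / 400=0.28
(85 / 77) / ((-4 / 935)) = -7225 / 28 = -258.04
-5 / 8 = -0.62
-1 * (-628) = 628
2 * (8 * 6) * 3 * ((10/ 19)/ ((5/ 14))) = 8064/ 19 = 424.42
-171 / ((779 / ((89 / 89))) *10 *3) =-3 / 410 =-0.01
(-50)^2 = 2500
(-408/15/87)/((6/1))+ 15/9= 2107/1305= 1.61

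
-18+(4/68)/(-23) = -7039/391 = -18.00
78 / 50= 39 / 25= 1.56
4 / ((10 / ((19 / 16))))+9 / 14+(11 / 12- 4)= -1651 / 840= -1.97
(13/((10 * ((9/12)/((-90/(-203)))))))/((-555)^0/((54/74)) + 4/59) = 248508/465073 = 0.53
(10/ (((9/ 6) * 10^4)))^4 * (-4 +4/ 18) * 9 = -17/ 2531250000000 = -0.00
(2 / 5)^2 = 4 / 25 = 0.16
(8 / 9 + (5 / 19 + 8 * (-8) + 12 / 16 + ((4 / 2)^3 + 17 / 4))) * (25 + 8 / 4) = -25572 / 19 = -1345.89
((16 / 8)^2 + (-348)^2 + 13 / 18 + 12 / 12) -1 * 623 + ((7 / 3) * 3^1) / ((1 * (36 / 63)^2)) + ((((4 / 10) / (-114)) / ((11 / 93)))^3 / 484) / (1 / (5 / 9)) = 120508.16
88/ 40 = 2.20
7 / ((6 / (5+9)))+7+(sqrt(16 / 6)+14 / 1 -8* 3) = 2* sqrt(6) / 3+40 / 3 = 14.97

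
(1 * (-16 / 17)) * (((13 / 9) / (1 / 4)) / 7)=-832 / 1071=-0.78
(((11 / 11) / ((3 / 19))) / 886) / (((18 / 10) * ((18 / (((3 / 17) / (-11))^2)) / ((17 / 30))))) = 19 / 590490648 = 0.00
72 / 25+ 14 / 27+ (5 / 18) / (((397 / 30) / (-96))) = 370718 / 267975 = 1.38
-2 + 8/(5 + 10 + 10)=-42/25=-1.68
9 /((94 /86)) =387 /47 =8.23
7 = 7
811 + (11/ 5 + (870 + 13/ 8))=67393/ 40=1684.82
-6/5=-1.20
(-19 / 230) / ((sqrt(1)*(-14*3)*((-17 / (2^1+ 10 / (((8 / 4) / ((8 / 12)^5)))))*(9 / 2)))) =-361 / 5281605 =-0.00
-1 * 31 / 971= -31 / 971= -0.03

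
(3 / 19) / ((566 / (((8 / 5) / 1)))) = 12 / 26885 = 0.00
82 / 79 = 1.04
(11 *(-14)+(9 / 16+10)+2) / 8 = -2263 / 128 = -17.68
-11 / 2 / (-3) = 1.83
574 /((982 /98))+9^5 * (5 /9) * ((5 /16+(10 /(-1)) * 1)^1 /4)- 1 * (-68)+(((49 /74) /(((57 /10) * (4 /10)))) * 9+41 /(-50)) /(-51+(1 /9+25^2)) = -79324.32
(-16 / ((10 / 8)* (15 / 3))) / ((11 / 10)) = -128 / 55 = -2.33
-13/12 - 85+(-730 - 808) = -19489/12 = -1624.08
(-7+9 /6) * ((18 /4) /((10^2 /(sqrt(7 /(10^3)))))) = -99 * sqrt(70) /40000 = -0.02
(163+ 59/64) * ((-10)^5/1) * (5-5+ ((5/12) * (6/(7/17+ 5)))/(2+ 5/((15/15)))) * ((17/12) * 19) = -300031671875/10304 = -29117980.58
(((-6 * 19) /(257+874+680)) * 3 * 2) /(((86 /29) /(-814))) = 8073252 /77873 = 103.67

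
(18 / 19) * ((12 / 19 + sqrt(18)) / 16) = 27 / 722 + 27 * sqrt(2) / 152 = 0.29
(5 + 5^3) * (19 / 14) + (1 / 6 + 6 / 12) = 3719 / 21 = 177.10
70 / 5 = 14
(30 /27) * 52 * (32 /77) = 16640 /693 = 24.01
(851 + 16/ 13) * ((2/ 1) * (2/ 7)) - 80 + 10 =37946/ 91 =416.99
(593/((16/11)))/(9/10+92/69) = 97845/536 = 182.55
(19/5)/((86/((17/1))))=323/430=0.75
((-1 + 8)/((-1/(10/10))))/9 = -7/9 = -0.78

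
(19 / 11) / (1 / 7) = 133 / 11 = 12.09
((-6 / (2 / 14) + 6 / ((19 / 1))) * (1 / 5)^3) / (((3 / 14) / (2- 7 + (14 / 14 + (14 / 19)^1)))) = 229152 / 45125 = 5.08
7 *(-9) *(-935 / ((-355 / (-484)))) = 5702004 / 71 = 80309.92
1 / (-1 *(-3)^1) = 1 / 3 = 0.33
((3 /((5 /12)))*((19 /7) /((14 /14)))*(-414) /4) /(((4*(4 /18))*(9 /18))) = -318573 /70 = -4551.04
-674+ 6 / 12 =-1347 / 2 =-673.50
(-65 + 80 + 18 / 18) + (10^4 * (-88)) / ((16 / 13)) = -714984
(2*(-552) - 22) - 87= -1213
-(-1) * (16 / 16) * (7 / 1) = 7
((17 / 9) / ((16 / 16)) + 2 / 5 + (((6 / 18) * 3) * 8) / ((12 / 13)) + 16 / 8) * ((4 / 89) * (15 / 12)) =583 / 801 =0.73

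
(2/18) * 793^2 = 628849/9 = 69872.11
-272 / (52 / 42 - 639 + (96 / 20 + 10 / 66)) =6545 / 15227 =0.43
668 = 668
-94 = -94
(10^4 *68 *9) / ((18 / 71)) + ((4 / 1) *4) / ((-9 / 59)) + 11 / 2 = 434518211 / 18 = 24139900.61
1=1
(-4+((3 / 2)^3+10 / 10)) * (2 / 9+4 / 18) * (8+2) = 5 / 3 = 1.67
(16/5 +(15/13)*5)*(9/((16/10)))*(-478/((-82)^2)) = -1254033/349648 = -3.59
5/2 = 2.50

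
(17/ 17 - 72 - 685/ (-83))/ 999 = -1736/ 27639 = -0.06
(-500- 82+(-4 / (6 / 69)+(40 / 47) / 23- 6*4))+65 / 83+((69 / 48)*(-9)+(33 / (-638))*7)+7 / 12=-663.90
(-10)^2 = 100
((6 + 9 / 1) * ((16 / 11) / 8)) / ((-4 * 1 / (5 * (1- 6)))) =375 / 22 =17.05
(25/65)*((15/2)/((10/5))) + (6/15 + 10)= 3079/260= 11.84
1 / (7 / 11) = 11 / 7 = 1.57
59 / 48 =1.23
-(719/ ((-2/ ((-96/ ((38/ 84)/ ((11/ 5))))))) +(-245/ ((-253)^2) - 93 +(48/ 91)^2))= -8446872288661706/ 50355560255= -167744.58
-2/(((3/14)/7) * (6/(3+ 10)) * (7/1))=-20.22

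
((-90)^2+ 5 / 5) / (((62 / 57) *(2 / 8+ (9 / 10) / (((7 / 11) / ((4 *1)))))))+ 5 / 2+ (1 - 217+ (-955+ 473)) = 28984913 / 51274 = 565.29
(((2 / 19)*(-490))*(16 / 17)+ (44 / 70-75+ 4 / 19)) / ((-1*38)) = 1387189 / 429590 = 3.23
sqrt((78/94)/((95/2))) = sqrt(348270)/4465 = 0.13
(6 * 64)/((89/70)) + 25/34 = 916145/3026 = 302.76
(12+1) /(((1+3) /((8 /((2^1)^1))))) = 13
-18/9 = -2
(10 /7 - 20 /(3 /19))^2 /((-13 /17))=-117587300 /5733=-20510.61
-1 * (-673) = 673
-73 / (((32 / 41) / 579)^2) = -41138428833 / 1024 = -40174246.91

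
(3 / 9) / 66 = 1 / 198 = 0.01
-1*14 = -14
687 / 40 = 17.18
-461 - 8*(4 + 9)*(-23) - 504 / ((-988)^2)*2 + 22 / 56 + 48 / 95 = 16500835319 / 8541260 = 1931.90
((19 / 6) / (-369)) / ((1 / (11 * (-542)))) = 56639 / 1107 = 51.16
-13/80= -0.16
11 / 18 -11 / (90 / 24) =-209 / 90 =-2.32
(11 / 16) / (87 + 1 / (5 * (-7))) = 385 / 48704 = 0.01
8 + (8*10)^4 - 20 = 40959988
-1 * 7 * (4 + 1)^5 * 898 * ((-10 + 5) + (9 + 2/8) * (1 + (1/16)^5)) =-175083064209375/2097152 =-83486110.79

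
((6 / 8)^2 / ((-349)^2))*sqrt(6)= 9*sqrt(6) / 1948816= 0.00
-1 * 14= -14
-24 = -24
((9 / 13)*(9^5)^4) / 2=109418989131512359209 / 26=4208422658904321508.04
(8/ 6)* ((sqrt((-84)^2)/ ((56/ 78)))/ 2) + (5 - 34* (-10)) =423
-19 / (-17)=19 / 17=1.12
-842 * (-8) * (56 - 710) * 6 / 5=-26432064 / 5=-5286412.80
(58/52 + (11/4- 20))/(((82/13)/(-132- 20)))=15941/41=388.80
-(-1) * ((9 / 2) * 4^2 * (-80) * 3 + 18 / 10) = -86391 / 5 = -17278.20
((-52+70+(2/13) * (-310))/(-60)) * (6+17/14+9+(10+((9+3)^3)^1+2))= 4745291/5460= 869.10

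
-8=-8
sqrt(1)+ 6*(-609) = -3653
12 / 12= 1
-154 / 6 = -25.67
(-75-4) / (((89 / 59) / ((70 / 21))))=-46610 / 267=-174.57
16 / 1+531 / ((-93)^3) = 16.00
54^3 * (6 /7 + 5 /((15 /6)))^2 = 62985600 /49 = 1285420.41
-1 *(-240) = 240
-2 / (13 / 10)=-20 / 13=-1.54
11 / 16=0.69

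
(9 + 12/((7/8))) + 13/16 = 2635/112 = 23.53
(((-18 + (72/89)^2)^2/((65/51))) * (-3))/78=-481366336518/53017193645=-9.08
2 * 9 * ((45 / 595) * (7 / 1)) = 162 / 17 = 9.53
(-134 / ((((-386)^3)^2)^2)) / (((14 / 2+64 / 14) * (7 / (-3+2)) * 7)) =67 / 3101706636601841583675517109385216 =0.00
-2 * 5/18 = -5/9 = -0.56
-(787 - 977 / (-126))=-100139 / 126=-794.75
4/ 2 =2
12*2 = 24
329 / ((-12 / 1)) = -329 / 12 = -27.42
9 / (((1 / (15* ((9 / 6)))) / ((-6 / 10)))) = -243 / 2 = -121.50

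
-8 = -8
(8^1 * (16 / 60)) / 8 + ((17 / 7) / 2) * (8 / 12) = 113 / 105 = 1.08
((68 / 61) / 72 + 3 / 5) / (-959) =-3379 / 5264910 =-0.00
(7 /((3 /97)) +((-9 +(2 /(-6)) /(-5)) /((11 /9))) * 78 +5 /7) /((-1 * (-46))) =-198118 /26565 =-7.46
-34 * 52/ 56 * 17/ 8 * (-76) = 71383/ 14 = 5098.79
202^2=40804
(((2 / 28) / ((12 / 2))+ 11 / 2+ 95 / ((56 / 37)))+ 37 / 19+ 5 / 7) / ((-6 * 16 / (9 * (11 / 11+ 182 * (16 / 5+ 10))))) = -544237913 / 34048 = -15984.43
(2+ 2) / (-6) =-2 / 3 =-0.67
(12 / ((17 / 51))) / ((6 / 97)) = 582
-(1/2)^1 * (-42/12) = 7/4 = 1.75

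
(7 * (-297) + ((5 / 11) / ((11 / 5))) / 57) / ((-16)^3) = 7169419 / 14125056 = 0.51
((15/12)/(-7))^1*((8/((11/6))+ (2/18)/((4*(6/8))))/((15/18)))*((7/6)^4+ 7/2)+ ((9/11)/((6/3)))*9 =-350453/256608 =-1.37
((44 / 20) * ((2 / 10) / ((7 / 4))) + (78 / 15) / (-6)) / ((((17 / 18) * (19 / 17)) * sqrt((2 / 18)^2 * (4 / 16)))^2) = -594864 / 3325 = -178.91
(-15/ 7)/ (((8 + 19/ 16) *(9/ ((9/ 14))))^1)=-40/ 2401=-0.02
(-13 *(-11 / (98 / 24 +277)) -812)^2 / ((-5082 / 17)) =-63682381357600 / 28909284789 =-2202.83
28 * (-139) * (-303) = 1179276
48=48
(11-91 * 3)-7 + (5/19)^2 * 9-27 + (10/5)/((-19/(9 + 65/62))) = -3317398/11191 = -296.43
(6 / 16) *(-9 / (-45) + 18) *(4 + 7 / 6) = 2821 / 80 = 35.26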